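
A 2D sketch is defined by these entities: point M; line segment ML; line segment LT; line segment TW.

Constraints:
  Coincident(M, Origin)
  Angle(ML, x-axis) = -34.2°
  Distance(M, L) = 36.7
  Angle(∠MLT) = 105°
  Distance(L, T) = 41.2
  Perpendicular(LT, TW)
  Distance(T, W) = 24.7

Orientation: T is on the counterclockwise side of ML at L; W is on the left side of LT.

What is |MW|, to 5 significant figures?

51.826

∠MLT = 105.0°, so LT runs at -34.2° + (180° − 105.0°) = 40.800° from the x-axis; with |LT| = 41.2, T = L + 41.2·(cos 40.800°, sin 40.800°) = (61.542, 6.2925). LT is perpendicular to TW; with |TW| = 24.7 on the left of LT, W = T + 24.7·(-0.65342, 0.75700) = (45.403, 24.990). Then |MW| = |W − M| = 51.826.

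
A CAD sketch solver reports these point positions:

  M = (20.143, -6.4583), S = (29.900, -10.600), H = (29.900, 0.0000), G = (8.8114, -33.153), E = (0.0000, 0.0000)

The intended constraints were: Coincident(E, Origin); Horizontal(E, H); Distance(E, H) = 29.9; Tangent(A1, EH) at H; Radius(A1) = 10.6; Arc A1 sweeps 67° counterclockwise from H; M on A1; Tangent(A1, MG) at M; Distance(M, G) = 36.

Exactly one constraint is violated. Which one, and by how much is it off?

Distance(M, G) = 36 — off by 7.00.

E = (0.00, 0.00) ✓; E.y = 0.00, H.y = 0.00 ✓; |EH| = 29.90 ✓; ∠(SH, HE) = 90.00° ✓; |SH| = 10.60 ✓; bearing(S→M) − bearing(S→H) = 67.00° ✓; |SM| = 10.60 ✓; ∠(SM, MG) = 90.00° ✓; |MG| = 29.00 ✗.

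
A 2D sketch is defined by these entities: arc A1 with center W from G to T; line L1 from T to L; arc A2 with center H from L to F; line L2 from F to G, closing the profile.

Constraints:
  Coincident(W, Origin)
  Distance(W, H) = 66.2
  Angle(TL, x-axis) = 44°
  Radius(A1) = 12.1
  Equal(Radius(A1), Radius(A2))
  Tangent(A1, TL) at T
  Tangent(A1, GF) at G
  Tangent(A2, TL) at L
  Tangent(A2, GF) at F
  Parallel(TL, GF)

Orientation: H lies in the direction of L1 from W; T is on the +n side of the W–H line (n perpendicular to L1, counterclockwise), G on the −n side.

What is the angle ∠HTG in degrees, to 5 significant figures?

79.642°

The slot axis is L1's direction at 44.0°, so u = (cos 44.0°, sin 44.0°) = (0.71934, 0.69466) and n = (−sin 44.0°, cos 44.0°) = (-0.69466, 0.71934). W is at the origin and H lies 66.2 along u from W, so H = 66.2·u = (47.620, 45.986). Tangency of A1 to both parallel lines with radius 12.1 puts T and G at W ± 12.1·n: T = (-8.4054, 8.7040), G = (8.4054, -8.7040). Then cos ∠HTG = TH·TG / (|TH||TG|), giving 79.642°.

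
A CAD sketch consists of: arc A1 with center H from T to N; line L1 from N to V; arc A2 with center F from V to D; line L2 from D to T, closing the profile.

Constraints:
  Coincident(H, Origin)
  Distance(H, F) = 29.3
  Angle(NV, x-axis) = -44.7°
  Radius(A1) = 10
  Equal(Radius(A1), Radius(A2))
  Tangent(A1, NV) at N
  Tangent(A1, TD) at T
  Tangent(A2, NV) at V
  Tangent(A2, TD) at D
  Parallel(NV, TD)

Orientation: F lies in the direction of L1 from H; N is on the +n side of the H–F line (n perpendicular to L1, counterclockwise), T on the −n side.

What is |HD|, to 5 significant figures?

30.959

The slot axis is L1's direction at -44.7°, so u = (cos -44.7°, sin -44.7°) = (0.71080, -0.70339) and n = (−sin -44.7°, cos -44.7°) = (0.70339, 0.71080). H is at the origin and F lies 29.3 along u from H, so F = 29.3·u = (20.826, -20.609). Tangency of A1 to both parallel lines with radius 10.0 puts N and T at H ± 10.0·n: N = (7.0339, 7.1080), T = (-7.0339, -7.1080). Equal radii place V and D the same way about F: V = F + 10.0·n = (27.860, -13.501), D = F − 10.0·n = (13.792, -27.717). Then |HD| = |D − H| = 30.959.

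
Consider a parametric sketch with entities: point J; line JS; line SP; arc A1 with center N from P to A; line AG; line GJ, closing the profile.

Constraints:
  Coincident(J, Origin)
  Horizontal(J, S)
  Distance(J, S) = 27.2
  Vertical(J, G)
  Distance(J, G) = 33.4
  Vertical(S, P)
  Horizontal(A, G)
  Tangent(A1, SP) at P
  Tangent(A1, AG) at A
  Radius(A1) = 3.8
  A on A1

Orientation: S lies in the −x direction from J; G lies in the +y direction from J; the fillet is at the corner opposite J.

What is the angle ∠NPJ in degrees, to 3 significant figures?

47.4°

J is at the origin; J and S share the same y with |JS| = 27.2 and S on the −x side, so S = (-27.2, 0.00). JG is vertical with |JG| = 33.4 and G on the +y side, so G = (0.00, 33.4). The virtual corner opposite J is at (-27.2, 33.4). Since A1 is tangent to SP there, NP ⟂ SP and tangency of A1 to AG means the radius NA is perpendicular to AG, with radius 3.8, so the center N sits 3.8 in from both sides at N = (-23.4, 29.6). That places the tangent points at P = (-27.2, 29.6) on SP and A = (-23.4, 33.4) on AG. Then cos ∠NPJ = PN·PJ / (|PN||PJ|), giving 47.4°.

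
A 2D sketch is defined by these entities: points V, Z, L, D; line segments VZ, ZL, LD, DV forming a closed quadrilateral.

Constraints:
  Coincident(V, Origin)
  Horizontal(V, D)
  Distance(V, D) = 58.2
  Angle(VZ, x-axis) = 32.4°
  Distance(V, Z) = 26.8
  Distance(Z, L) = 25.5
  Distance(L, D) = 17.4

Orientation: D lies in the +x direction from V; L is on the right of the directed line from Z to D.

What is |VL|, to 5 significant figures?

41.226

V is at the origin; VD is horizontal with |VD| = 58.2 and D in +x, so D = (58.2, 0). VZ runs at 32.4° with |VZ| = 26.8, so Z = (22.628, 14.360). L is determined by |ZL| = 25.5 and |LD| = 17.4 together: it lies at the intersection of circle(Z, 25.5) and circle(D, 17.4). With |ZD| = 38.361, the foot of the radical line on ZD is 23.710 from Z and the perpendicular offset is √(25.5² − 23.710²) = 9.3859. Taking the right-of-ZD solution: L = (41.100, -3.2189).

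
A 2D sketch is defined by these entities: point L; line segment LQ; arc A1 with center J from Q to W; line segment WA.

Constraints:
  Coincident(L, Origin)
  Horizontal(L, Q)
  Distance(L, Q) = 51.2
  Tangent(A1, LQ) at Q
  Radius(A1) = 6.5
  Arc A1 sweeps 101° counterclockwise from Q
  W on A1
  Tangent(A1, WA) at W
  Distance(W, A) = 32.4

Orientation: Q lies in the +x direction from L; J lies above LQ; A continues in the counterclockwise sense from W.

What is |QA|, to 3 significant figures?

39.5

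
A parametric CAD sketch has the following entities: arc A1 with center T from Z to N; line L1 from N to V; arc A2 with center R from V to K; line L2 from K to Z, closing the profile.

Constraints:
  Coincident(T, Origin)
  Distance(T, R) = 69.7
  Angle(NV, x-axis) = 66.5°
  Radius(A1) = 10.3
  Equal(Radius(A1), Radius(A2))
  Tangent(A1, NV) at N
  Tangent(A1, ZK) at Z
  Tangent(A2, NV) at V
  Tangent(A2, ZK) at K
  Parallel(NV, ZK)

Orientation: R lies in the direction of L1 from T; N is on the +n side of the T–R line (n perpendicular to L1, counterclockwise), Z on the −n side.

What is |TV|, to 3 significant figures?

70.5

The slot axis is L1's direction at 66.5°, so u = (cos 66.5°, sin 66.5°) = (0.399, 0.917) and n = (−sin 66.5°, cos 66.5°) = (-0.917, 0.399). T is at the origin and R lies 69.7 along u from T, so R = 69.7·u = (27.8, 63.9). Tangency of A1 to both parallel lines with radius 10.3 puts N and Z at T ± 10.3·n: N = (-9.45, 4.11), Z = (9.45, -4.11). Equal radii place V and K the same way about R: V = R + 10.3·n = (18.3, 68.0), K = R − 10.3·n = (37.2, 59.8). Then |TV| = |V − T| = 70.5.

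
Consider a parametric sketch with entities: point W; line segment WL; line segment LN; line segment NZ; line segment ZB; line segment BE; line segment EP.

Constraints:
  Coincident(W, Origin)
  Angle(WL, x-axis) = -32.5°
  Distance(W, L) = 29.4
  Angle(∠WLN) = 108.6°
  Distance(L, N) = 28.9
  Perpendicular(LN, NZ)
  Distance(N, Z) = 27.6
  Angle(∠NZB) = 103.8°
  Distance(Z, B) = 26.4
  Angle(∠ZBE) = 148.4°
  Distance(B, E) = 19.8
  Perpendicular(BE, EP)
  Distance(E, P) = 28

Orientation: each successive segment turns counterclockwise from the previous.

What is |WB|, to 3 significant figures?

14.0

W is at the origin; WL runs at -32.5° with length 29.4, so L = (24.8, -15.8). ∠WLN = 108.6° gives LN at 38.9° from the x-axis; with |LN| = 28.9, N = (47.3, 2.35). LN ⟂ NZ, so NZ runs at 129°; with |NZ| = 27.6, Z = (30.0, 23.8). ∠NZB = 103.8° gives ZB at -155° from the x-axis; with |ZB| = 26.4, B = (6.05, 12.6). Then |WB| = |B − W| = 14.0.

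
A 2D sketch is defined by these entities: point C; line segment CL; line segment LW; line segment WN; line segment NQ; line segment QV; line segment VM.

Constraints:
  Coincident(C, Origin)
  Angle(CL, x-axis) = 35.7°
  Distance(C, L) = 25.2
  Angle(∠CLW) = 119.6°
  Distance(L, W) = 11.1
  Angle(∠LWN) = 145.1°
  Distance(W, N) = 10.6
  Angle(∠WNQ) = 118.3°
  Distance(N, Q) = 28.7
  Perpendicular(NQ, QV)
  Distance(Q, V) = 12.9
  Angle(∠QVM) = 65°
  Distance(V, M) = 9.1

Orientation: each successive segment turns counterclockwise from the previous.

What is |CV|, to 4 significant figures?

19.62

∠WNQ = 118.3° gives NQ at -167.3° from the x-axis; with |NQ| = 28.7, Q = (-15.67, 27.43). NQ ⟂ QV, so QV runs at -77.30°; with |QV| = 12.9, V = (-12.83, 14.85). Then |CV| = |V − C| = 19.62.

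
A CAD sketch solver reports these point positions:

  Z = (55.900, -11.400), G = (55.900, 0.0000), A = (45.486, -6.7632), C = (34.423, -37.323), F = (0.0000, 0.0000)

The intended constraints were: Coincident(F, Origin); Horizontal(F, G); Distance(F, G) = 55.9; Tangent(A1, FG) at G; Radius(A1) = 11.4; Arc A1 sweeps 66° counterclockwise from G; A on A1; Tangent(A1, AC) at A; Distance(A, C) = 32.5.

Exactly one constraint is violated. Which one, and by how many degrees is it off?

Tangent(A1, AC) at A — off by 4.10°.

F = (0.00, 0.00) ✓; F.y = 0.00, G.y = 0.00 ✓; |FG| = 55.90 ✓; ∠(ZG, GF) = 90.00° ✓; |ZG| = 11.40 ✓; bearing(Z→A) − bearing(Z→G) = 66.00° ✓; |ZA| = 11.40 ✓; ∠(ZA, AC) = 85.90° ✗; |AC| = 32.50 ✓.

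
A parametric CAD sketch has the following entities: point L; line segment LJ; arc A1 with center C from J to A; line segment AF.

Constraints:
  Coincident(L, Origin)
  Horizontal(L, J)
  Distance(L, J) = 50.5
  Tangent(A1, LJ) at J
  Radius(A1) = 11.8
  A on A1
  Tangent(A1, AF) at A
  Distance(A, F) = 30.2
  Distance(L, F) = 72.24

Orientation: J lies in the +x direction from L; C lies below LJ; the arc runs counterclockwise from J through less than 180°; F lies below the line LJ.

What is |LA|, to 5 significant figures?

44.727

L is at the origin; LJ is horizontal with |LJ| = 50.5 and J on the +x side, so J = (50.500, 0.0000). The tangent condition forces CJ to be normal to LJ, so C = J + (0, -11.8) = (50.500, -11.800). Since CA ⟂ AF (tangency), |CF| = √(11.8² + 30.2²) = 32.423 regardless of where A sits on A1. So F lies on both circle(L, 72.24) and circle(C, 32.423); the below-LJ intersection is F = (57.748, -43.403). A is the foot of the tangent from F: A = (40.747, -18.443).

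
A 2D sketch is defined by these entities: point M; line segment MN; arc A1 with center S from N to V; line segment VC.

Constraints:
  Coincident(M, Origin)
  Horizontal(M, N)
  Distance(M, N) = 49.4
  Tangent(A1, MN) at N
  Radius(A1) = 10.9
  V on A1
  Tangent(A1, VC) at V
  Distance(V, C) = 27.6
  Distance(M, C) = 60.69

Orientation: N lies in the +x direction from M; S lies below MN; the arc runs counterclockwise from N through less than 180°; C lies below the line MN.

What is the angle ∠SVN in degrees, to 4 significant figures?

38.12°

M is at the origin; M and N share the same y with |MN| = 49.4 and N on the +x side, so N = (49.40, 0.000). A1 meets MN tangentially, so SN is at right angles to MN, so S = N + (0, -10.9) = (49.40, -10.90). Since SV ⟂ VC (tangency), |SC| = √(10.9² + 27.6²) = 29.67 regardless of where V sits on A1. So C lies on both circle(M, 60.69) and circle(S, 29.67); the below-MN intersection is C = (45.38, -40.30). V is the foot of the tangent from C: V = (38.81, -13.49).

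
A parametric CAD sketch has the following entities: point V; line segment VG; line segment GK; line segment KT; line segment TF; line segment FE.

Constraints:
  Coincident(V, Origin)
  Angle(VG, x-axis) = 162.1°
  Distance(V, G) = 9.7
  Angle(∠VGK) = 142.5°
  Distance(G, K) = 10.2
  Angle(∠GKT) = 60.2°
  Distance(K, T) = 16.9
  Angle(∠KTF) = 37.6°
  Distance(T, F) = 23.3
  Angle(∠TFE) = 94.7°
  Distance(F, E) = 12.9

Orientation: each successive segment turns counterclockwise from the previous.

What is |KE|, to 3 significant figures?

11.3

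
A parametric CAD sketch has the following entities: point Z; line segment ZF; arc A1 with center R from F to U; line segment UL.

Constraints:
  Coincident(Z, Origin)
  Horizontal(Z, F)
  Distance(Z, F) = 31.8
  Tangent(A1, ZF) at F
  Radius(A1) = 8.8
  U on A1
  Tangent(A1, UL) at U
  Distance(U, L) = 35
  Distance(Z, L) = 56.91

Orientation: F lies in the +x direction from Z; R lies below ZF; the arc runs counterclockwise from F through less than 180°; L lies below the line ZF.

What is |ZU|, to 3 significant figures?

26.3

Z is at the origin; Z and F share the same y with |ZF| = 31.8 and F on the +x side, so F = (31.8, 0.00). Since A1 is tangent to ZF there, RF ⟂ ZF, so R = F + (0, -8.8) = (31.8, -8.80). Since RU ⟂ UL (tangency), |RL| = √(8.8² + 35.0²) = 36.1 regardless of where U sits on A1. So L lies on both circle(Z, 56.91) and circle(R, 36.1); the below-ZF intersection is L = (35.2, -44.7). U is the foot of the tangent from L: U = (23.5, -11.7).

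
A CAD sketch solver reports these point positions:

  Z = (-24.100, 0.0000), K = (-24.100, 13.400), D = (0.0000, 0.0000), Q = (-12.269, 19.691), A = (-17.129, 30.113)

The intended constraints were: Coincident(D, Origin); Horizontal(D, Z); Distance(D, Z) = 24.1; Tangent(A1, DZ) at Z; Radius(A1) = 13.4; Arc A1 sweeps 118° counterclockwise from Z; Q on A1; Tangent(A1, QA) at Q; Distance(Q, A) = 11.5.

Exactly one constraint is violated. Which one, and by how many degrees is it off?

Tangent(A1, QA) at Q — off by 3.00°.

D = (0.00, 0.00) ✓; D.y = 0.00, Z.y = 0.00 ✓; |DZ| = 24.10 ✓; ∠(KZ, ZD) = 90.00° ✓; |KZ| = 13.40 ✓; bearing(K→Q) − bearing(K→Z) = 118.0° ✓; |KQ| = 13.40 ✓; ∠(KQ, QA) = 93.00° ✗; |QA| = 11.50 ✓.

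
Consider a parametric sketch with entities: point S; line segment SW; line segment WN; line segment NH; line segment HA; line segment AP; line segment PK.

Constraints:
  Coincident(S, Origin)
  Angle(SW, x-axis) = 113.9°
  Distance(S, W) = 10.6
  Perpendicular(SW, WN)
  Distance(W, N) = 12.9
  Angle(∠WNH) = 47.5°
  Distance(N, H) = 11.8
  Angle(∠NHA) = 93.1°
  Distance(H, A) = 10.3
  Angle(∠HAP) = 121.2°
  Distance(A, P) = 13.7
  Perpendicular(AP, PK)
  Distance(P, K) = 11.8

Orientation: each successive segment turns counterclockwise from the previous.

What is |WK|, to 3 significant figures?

14.4

∠HAP = 121.2° gives AP at 122° from the x-axis; with |AP| = 13.7, P = (-7.93, 20.5). AP ⟂ PK, so PK runs at -148°; with |PK| = 11.8, K = (-17.9, 14.3). Then |WK| = |K − W| = 14.4.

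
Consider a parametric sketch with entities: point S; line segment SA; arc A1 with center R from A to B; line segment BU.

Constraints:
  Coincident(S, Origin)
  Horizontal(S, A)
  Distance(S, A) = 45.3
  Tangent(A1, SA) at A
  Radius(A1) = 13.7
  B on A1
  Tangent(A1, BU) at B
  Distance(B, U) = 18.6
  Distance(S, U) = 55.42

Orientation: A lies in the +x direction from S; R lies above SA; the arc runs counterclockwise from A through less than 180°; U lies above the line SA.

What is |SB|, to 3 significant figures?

59.7

S is at the origin; SA is horizontal with |SA| = 45.3 and A on the +x side, so A = (45.3, 0.00). A1 meets SA tangentially, so RA is at right angles to SA, so R = A + (0, 13.7) = (45.3, 13.7). Since RB ⟂ BU (tangency), |RU| = √(13.7² + 18.6²) = 23.1 regardless of where B sits on A1. So U lies on both circle(S, 55.42) and circle(R, 23.1); the above-SA intersection is U = (41.7, 36.5). B is the foot of the tangent from U: B = (54.9, 23.4).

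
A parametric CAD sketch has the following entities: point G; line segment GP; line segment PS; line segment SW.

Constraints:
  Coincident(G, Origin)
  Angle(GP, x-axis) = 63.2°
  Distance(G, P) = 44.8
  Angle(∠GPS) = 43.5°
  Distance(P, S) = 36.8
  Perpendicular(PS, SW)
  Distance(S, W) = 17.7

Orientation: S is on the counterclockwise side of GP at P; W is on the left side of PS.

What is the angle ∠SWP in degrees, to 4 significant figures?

64.31°

G is at the origin; GP runs at 63.2° with length 44.8, so P = 44.8·(cos 63.2°, sin 63.2°) = (20.20, 39.99). ∠GPS = 43.5°, so PS runs at 63.2° + (180° − 43.5°) = 199.7° from the x-axis; with |PS| = 36.8, S = P + 36.8·(cos 199.7°, sin 199.7°) = (-14.45, 27.58). The perpendicularity gives SW at right angles to PS; with |SW| = 17.7 on the left of PS, W = S + 17.7·(0.3371, -0.9415) = (-8.480, 10.92). Then cos ∠SWP = WS·WP / (|WS||WP|), giving 64.31°.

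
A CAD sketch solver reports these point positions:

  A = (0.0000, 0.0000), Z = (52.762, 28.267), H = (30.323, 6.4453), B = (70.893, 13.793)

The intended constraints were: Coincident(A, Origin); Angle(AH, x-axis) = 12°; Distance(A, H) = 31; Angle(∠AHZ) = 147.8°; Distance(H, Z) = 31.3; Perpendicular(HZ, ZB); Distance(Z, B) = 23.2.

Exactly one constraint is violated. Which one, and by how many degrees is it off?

Perpendicular(HZ, ZB) — off by 7.20°.

A = (0.00, 0.00) ✓; AH at 12.00° ✓; |AH| = 31.00 ✓; ∠AHZ = 147.8° ✓; |HZ| = 31.30 ✓; ∠(HZ, ZB) = 82.80° ✗; |ZB| = 23.20 ✓.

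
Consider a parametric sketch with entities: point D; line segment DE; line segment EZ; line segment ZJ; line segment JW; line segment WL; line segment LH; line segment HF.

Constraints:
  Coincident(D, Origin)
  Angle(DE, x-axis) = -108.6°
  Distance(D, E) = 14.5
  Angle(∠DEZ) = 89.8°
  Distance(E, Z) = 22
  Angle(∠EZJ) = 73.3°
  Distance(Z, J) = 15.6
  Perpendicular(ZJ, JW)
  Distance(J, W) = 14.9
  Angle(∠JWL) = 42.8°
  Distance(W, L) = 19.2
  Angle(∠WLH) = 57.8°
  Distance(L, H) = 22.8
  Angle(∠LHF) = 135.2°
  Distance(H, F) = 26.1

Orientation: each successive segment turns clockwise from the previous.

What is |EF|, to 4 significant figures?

41.40

D is at the origin; DE runs at -108.6° with length 14.5, so E = (-4.625, -13.74). ∠DEZ = 89.8° gives EZ at 161.2° from the x-axis; with |EZ| = 22.0, Z = (-25.45, -6.653). ∠EZJ = 73.3° gives ZJ at 54.50° from the x-axis; with |ZJ| = 15.6, J = (-16.39, 6.047). The perpendicularity gives JW at right angles to ZJ, so JW runs at -35.50°; with |JW| = 14.9, W = (-4.262, -2.605). ∠JWL = 42.8° gives WL at -172.7° from the x-axis; with |WL| = 19.2, L = (-23.31, -5.045). ∠WLH = 57.8° gives LH at 65.10° from the x-axis; with |LH| = 22.8, H = (-13.71, 15.64). ∠LHF = 135.2° gives HF at 20.30° from the x-axis; with |HF| = 26.1, F = (10.77, 24.69). Then |EF| = |F − E| = 41.40.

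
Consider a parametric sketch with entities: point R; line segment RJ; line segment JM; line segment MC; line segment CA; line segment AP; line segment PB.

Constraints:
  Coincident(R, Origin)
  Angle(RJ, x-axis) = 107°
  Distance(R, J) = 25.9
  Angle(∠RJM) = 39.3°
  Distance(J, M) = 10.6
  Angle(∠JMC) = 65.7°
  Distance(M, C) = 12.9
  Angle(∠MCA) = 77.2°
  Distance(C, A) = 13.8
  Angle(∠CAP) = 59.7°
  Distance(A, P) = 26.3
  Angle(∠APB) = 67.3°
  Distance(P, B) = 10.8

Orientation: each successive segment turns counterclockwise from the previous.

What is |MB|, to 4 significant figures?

8.954

R is at the origin; RJ runs at 107.0° with length 25.9, so J = (-7.572, 24.77). ∠RJM = 39.3° gives JM at -112.3° from the x-axis; with |JM| = 10.6, M = (-11.59, 14.96). ∠JMC = 65.7° gives MC at 2.000° from the x-axis; with |MC| = 12.9, C = (1.297, 15.41). ∠MCA = 77.2° gives CA at 104.8° from the x-axis; with |CA| = 13.8, A = (-2.228, 28.75). ∠CAP = 59.7° gives AP at -134.9° from the x-axis; with |AP| = 26.3, P = (-20.79, 10.12). ∠APB = 67.3° gives PB at -22.20° from the x-axis; with |PB| = 10.8, B = (-10.79, 6.043). Then |MB| = |B − M| = 8.954.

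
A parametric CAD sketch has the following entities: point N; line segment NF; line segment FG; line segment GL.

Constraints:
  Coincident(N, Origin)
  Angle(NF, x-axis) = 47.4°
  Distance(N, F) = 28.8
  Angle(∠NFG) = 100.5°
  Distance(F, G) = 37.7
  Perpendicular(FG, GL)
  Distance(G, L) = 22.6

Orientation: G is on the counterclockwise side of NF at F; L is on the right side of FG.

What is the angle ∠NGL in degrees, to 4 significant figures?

123.4°

N is at the origin; NF runs at 47.4° with length 28.8, so F = 28.8·(cos 47.4°, sin 47.4°) = (19.49, 21.20). ∠NFG = 100.5°, so FG runs at 47.4° + (180° − 100.5°) = 126.9° from the x-axis; with |FG| = 37.7, G = F + 37.7·(cos 126.9°, sin 126.9°) = (-3.142, 51.35). FG ⟂ GL; with |GL| = 22.6 on the right of FG, L = G + 22.6·(0.7997, 0.6004) = (14.93, 64.92). Then cos ∠NGL = GN·GL / (|GN||GL|), giving 123.4°.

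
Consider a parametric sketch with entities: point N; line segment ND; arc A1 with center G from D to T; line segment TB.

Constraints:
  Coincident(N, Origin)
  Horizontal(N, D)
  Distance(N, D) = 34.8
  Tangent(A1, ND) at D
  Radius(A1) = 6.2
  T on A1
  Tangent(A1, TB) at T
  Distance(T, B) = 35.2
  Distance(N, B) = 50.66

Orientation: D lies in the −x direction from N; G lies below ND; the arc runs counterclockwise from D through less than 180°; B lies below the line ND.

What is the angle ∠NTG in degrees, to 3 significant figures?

7.74°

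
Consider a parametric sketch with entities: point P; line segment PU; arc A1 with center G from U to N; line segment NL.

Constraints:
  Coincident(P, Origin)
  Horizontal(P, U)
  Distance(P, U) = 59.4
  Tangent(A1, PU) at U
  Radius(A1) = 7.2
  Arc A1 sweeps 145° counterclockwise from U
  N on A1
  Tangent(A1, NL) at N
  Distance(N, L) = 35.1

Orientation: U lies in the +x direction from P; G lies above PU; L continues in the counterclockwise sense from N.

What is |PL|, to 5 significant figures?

48.101

P is at the origin; PU is horizontal with |PU| = 59.4 and U on the +x side, so U = (59.400, 0.0000). The tangent condition forces GU to be normal to PU, so G = U + (0, 7.2) = (59.400, 7.2000). On A1, U sits at bearing -90° from G; a 145° counterclockwise sweep puts N at bearing 55°, so N = G + 7.2·(cos 55°, sin 55°) = (63.530, 13.098). A1 meets NL tangentially, so GN is at right angles to NL, so NL runs along (−sin 55°, cos 55°); with |NL| = 35.1, L = (34.778, 33.230). Then |PL| = |L − P| = 48.101.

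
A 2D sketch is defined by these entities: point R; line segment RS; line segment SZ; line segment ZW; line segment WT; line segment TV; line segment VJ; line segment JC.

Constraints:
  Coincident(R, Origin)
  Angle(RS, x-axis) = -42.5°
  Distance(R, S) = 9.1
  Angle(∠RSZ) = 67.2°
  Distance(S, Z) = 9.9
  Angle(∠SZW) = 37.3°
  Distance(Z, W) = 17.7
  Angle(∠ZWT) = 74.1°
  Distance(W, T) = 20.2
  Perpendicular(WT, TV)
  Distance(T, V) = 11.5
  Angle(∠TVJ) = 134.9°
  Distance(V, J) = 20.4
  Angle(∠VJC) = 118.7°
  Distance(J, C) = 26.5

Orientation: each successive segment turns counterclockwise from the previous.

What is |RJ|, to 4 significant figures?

18.98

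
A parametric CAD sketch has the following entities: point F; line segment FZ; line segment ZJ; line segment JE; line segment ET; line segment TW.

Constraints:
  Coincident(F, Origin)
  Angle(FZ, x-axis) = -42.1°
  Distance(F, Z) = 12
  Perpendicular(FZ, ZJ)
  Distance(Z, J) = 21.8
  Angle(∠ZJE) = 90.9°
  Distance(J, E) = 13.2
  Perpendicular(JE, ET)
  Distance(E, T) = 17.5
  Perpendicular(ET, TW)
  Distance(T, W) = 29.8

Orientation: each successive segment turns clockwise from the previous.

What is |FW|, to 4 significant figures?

28.61

F is at the origin; FZ runs at -42.1° with length 12.0, so Z = (8.904, -8.045). FZ is perpendicular to ZJ, so ZJ runs at -132.1°; with |ZJ| = 21.8, J = (-5.712, -24.22). ∠ZJE = 90.9° gives JE at 138.8° from the x-axis; with |JE| = 13.2, E = (-15.64, -15.53). The perpendicularity gives ET at right angles to JE, so ET runs at 48.80°; with |ET| = 17.5, T = (-4.116, -2.358). ET is perpendicular to TW, so TW runs at -41.20°; with |TW| = 29.8, W = (18.31, -21.99). Then |FW| = |W − F| = 28.61.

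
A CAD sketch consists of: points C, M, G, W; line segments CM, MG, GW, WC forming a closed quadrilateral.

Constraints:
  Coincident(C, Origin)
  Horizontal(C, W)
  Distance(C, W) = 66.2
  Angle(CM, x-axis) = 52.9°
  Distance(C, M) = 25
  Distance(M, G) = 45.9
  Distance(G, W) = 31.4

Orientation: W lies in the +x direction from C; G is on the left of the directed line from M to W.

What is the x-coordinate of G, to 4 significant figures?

59.70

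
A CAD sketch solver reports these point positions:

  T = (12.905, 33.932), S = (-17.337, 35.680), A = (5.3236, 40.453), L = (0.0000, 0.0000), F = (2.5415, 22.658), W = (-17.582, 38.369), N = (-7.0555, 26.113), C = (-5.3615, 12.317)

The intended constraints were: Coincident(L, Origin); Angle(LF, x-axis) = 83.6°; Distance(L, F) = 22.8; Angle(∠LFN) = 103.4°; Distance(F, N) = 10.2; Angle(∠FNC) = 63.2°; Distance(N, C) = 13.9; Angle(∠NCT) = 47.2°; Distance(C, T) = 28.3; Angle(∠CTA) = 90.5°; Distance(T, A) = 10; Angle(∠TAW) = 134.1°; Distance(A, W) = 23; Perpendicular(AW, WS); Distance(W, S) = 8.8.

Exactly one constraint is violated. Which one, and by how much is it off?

Distance(W, S) = 8.8 — off by 6.10.

L = (0.00, 0.00) ✓; LF at 83.60° ✓; |LF| = 22.80 ✓; ∠LFN = 103.4° ✓; |FN| = 10.20 ✓; ∠FNC = 63.20° ✓; |NC| = 13.90 ✓; ∠NCT = 47.20° ✓; |CT| = 28.30 ✓; ∠CTA = 90.50° ✓; |TA| = 10.00 ✓; ∠TAW = 134.1° ✓; |AW| = 23.00 ✓; ∠(AW, WS) = 90.01° ✓; |WS| = 2.700 ✗.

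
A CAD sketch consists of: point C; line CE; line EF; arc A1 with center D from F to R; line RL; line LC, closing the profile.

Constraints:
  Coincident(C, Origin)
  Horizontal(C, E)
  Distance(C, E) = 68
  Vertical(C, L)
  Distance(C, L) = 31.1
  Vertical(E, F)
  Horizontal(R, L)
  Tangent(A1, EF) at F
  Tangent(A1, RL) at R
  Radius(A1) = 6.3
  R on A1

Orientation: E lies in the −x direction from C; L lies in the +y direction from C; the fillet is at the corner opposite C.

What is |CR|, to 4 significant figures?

69.09

The virtual corner opposite C is at (-68.00, 31.10). Tangency of A1 to EF means the radius DF is perpendicular to EF and the tangent condition forces DR to be normal to RL, with radius 6.3, so the center D sits 6.3 in from both sides at D = (-61.70, 24.80). That places the tangent points at F = (-68.00, 24.80) on EF and R = (-61.70, 31.10) on RL. Then |CR| = |R − C| = 69.09.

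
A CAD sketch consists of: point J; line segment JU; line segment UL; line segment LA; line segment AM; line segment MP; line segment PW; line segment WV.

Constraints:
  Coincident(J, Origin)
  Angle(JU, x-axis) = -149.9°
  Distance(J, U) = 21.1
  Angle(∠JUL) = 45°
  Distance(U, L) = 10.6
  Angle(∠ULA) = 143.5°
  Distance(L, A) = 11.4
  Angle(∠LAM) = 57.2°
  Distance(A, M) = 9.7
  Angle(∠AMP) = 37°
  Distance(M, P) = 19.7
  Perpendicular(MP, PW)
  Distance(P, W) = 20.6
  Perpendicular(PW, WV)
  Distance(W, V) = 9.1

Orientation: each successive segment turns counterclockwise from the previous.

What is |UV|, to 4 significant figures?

35.92

J is at the origin; JU runs at -149.9° with length 21.1, so U = (-18.25, -10.58). ∠JUL = 45.0° gives UL at -14.90° from the x-axis; with |UL| = 10.6, L = (-8.011, -13.31). ∠ULA = 143.5° gives LA at 21.60° from the x-axis; with |LA| = 11.4, A = (2.588, -9.111). ∠LAM = 57.2° gives AM at 144.4° from the x-axis; with |AM| = 9.7, M = (-5.299, -3.464). ∠AMP = 37.0° gives MP at -72.60° from the x-axis; with |MP| = 19.7, P = (0.5924, -22.26). MP is perpendicular to PW, so PW runs at 17.40°; with |PW| = 20.6, W = (20.25, -16.10). PW is perpendicular to WV, so WV runs at 107.4°; with |WV| = 9.1, V = (17.53, -7.419). Then |UV| = |V − U| = 35.92.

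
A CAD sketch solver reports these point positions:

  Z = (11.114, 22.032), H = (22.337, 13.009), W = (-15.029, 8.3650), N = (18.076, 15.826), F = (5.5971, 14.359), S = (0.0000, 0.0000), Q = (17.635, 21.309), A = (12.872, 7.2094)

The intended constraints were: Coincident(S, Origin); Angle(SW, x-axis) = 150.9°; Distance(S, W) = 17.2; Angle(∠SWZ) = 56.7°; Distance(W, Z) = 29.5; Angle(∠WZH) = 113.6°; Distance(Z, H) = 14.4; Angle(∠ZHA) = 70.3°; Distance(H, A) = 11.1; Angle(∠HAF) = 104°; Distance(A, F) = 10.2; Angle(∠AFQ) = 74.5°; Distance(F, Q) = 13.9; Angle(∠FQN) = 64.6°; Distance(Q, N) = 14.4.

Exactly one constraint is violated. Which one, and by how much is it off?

Distance(Q, N) = 14.4 — off by 8.90.

S = (0.00, 0.00) ✓; SW at 150.9° ✓; |SW| = 17.20 ✓; ∠SWZ = 56.70° ✓; |WZ| = 29.50 ✓; ∠WZH = 113.6° ✓; |ZH| = 14.40 ✓; ∠ZHA = 70.30° ✓; |HA| = 11.10 ✓; ∠HAF = 104.0° ✓; |AF| = 10.20 ✓; ∠AFQ = 74.50° ✓; |FQ| = 13.90 ✓; ∠FQN = 64.60° ✓; |QN| = 5.501 ✗.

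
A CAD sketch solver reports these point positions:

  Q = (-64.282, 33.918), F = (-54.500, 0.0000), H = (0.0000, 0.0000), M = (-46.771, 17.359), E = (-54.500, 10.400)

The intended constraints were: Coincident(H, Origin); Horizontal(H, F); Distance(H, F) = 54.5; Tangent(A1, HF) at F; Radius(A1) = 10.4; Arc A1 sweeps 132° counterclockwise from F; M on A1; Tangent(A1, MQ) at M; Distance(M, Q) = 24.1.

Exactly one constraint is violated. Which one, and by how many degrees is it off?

Tangent(A1, MQ) at M — off by 4.60°.

H = (0.00, 0.00) ✓; H.y = 0.00, F.y = 0.00 ✓; |HF| = 54.50 ✓; ∠(EF, FH) = 90.00° ✓; |EF| = 10.40 ✓; bearing(E→M) − bearing(E→F) = 132.0° ✓; |EM| = 10.40 ✓; ∠(EM, MQ) = 85.40° ✗; |MQ| = 24.10 ✓.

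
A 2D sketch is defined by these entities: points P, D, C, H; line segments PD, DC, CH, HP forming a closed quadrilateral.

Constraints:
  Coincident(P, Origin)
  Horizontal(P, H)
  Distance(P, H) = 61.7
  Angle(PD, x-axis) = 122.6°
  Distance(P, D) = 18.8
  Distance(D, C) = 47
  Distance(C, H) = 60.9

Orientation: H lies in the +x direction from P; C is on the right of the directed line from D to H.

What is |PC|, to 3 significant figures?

28.7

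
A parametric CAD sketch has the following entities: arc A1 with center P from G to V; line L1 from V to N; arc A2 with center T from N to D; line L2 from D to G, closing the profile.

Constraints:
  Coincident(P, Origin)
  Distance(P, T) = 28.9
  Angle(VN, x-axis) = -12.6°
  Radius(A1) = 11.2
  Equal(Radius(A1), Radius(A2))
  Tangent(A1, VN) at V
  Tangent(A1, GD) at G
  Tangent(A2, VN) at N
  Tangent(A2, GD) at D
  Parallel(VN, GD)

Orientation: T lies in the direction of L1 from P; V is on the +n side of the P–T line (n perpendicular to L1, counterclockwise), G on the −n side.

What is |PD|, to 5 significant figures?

30.994

The slot axis is L1's direction at -12.6°, so u = (cos -12.6°, sin -12.6°) = (0.97592, -0.21814) and n = (−sin -12.6°, cos -12.6°) = (0.21814, 0.97592). P is at the origin and T lies 28.9 along u from P, so T = 28.9·u = (28.204, -6.3043). Tangency of A1 to both parallel lines with radius 11.2 puts V and G at P ± 11.2·n: V = (2.4432, 10.930), G = (-2.4432, -10.930). Equal radii place N and D the same way about T: N = T + 11.2·n = (30.647, 4.6259), D = T − 11.2·n = (25.761, -17.235). Then |PD| = |D − P| = 30.994.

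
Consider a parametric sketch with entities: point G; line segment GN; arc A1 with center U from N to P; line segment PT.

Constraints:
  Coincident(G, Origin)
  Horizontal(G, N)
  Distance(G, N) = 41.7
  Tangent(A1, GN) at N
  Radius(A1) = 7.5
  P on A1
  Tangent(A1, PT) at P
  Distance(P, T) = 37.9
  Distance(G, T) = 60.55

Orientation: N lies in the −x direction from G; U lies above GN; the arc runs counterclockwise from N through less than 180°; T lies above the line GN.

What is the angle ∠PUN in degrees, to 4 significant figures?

97.64°

G is at the origin; GN is horizontal with |GN| = 41.7 and N on the −x side, so N = (-41.70, 0.000). The tangent condition forces UN to be normal to GN, so U = N + (0, 7.5) = (-41.70, 7.500). Since UP ⟂ PT (tangency), |UT| = √(7.5² + 37.9²) = 38.63 regardless of where P sits on A1. So T lies on both circle(G, 60.55) and circle(U, 38.63); the above-GN intersection is T = (-39.30, 46.06). P is the foot of the tangent from T: P = (-34.27, 8.497).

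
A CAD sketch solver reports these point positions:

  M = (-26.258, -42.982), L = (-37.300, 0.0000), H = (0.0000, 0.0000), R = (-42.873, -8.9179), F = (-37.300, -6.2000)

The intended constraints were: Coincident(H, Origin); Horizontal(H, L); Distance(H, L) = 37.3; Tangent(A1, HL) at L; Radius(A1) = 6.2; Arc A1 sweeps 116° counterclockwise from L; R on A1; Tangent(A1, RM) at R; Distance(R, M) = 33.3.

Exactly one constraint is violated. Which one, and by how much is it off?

Distance(R, M) = 33.3 — off by 4.60.

H = (0.00, 0.00) ✓; H.y = 0.00, L.y = 0.00 ✓; |HL| = 37.30 ✓; ∠(FL, LH) = 90.00° ✓; |FL| = 6.200 ✓; bearing(F→R) − bearing(F→L) = 116.0° ✓; |FR| = 6.200 ✓; ∠(FR, RM) = 90.00° ✓; |RM| = 37.90 ✗.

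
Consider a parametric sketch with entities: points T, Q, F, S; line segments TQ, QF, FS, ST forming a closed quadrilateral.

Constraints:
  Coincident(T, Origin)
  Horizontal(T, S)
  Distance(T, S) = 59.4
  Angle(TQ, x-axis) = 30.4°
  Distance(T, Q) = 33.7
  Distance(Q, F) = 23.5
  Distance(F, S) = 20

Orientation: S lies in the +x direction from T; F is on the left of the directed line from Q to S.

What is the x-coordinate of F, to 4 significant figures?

52.50

Checks: |QF| = 23.50 ✓; |FS| = 20.00 ✓.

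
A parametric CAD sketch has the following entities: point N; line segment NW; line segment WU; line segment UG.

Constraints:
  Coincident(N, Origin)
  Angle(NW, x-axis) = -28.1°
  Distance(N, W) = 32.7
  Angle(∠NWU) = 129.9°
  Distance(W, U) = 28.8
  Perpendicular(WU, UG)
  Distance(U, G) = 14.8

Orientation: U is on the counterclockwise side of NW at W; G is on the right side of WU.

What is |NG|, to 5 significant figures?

63.785

N is at the origin; NW runs at -28.1° with length 32.7, so W = 32.7·(cos -28.1°, sin -28.1°) = (28.846, -15.402). ∠NWU = 129.9°, so WU runs at -28.1° + (180° − 129.9°) = 22.000° from the x-axis; with |WU| = 28.8, U = W + 28.8·(cos 22.000°, sin 22.000°) = (55.548, -4.6134). WU ⟂ UG; with |UG| = 14.8 on the right of WU, G = U + 14.8·(0.37461, -0.92718) = (61.093, -18.336). Then |NG| = |G − N| = 63.785.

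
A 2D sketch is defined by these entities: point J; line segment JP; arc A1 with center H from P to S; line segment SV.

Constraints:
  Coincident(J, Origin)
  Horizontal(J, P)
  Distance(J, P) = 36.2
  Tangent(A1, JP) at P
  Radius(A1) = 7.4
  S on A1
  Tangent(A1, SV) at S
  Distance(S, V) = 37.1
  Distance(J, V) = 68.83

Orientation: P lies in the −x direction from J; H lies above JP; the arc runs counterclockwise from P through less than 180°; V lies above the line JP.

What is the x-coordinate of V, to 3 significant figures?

-56.5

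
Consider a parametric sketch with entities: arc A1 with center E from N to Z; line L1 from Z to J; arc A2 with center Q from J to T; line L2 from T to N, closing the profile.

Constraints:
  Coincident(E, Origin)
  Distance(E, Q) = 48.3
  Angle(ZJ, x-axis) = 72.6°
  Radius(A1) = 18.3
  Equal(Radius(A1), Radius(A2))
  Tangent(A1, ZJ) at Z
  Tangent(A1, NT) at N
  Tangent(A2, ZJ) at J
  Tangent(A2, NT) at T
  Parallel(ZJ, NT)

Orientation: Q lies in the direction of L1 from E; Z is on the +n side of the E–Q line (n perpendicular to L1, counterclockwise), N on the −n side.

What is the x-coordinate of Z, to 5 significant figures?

-17.463

E is at the origin and Q lies 48.3 along u from E, so Q = 48.3·u = (14.444, 46.090). Tangency of A1 to both parallel lines with radius 18.3 puts Z and N at E ± 18.3·n: Z = (-17.463, 5.4724), N = (17.463, -5.4724). So Z.x = -17.463.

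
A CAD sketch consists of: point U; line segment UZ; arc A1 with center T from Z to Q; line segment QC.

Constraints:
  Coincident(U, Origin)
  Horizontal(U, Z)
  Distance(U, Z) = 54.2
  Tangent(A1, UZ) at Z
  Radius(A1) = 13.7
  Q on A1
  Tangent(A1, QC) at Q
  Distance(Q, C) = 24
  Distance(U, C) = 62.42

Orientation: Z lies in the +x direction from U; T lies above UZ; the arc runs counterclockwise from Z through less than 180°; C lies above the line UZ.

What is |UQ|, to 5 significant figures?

68.155

U is at the origin; UZ is horizontal with |UZ| = 54.2 and Z on the +x side, so Z = (54.200, 0.0000). Tangency of A1 to UZ means the radius TZ is perpendicular to UZ, so T = Z + (0, 13.7) = (54.200, 13.700). Since TQ ⟂ QC (tangency), |TC| = √(13.7² + 24.0²) = 27.635 regardless of where Q sits on A1. So C lies on both circle(U, 62.42) and circle(T, 27.635); the above-UZ intersection is C = (47.491, 40.508). Q is the foot of the tangent from C: Q = (64.093, 23.177).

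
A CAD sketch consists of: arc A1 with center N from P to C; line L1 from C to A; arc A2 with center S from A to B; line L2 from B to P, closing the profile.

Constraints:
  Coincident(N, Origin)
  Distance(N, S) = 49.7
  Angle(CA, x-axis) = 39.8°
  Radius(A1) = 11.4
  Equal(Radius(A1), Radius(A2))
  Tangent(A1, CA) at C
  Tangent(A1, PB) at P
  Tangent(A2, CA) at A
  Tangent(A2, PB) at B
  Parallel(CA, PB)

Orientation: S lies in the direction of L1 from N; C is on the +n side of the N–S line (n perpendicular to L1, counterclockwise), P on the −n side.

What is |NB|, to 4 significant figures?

50.99

The slot axis is L1's direction at 39.8°, so u = (cos 39.8°, sin 39.8°) = (0.7683, 0.6401) and n = (−sin 39.8°, cos 39.8°) = (-0.6401, 0.7683). N is at the origin and S lies 49.7 along u from N, so S = 49.7·u = (38.18, 31.81). Tangency of A1 to both parallel lines with radius 11.4 puts C and P at N ± 11.4·n: C = (-7.297, 8.758), P = (7.297, -8.758). Equal radii place A and B the same way about S: A = S + 11.4·n = (30.89, 40.57), B = S − 11.4·n = (45.48, 23.06). Then |NB| = |B − N| = 50.99.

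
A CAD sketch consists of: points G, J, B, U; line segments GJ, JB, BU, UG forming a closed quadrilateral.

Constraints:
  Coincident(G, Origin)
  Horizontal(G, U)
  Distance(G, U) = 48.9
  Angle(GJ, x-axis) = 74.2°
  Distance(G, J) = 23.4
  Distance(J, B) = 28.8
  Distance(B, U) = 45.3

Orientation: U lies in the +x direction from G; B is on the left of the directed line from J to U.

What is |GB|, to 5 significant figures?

49.767

G is at the origin; G and U share the same y with |GU| = 48.9 and U in +x, so U = (48.9, 0). GJ runs at 74.2° with |GJ| = 23.4, so J = (6.3714, 22.516). B is determined by |JB| = 28.8 and |BU| = 45.3 together: it lies at the intersection of circle(J, 28.8) and circle(U, 45.3). With |JU| = 48.121, the foot of the radical line on JU is 11.357 from J and the perpendicular offset is √(28.8² − 11.357²) = 26.466. Taking the left-of-JU solution: B = (28.792, 40.592).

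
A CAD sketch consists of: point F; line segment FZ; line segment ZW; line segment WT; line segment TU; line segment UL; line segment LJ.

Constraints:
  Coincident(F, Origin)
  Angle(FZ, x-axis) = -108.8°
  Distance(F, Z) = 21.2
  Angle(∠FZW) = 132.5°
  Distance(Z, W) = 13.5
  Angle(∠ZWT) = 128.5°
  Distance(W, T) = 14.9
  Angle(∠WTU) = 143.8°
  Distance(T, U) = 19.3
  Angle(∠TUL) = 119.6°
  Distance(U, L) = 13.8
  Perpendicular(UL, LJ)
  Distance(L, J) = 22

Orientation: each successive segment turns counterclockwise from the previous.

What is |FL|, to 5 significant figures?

34.573

F is at the origin; FZ runs at -108.8° with length 21.2, so Z = (-6.8320, -20.069). ∠FZW = 132.5° gives ZW at -61.300° from the x-axis; with |ZW| = 13.5, W = (-0.34902, -31.910). ∠ZWT = 128.5° gives WT at -9.8000° from the x-axis; with |WT| = 14.9, T = (14.334, -34.447). ∠WTU = 143.8° gives TU at 26.400° from the x-axis; with |TU| = 19.3, U = (31.621, -25.865). ∠TUL = 119.6° gives UL at 86.800° from the x-axis; with |UL| = 13.8, L = (32.391, -12.087). Then |FL| = |L − F| = 34.573.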